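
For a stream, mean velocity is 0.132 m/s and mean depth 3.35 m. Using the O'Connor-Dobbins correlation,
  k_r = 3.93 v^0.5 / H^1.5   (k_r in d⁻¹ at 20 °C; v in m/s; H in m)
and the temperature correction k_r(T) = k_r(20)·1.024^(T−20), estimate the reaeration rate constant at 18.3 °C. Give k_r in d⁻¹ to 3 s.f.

k_r ≈ 0.224 d⁻¹

k_r(20) = 3.93 × 0.132^0.5 / 3.35^1.5 = 3.93 × 0.3633 / 6.132 = 0.2329 d⁻¹.
k_r(18.3) = 0.2329 × 1.024^(18.3−20) = 0.2329 × 0.9605 = 0.2237 d⁻¹.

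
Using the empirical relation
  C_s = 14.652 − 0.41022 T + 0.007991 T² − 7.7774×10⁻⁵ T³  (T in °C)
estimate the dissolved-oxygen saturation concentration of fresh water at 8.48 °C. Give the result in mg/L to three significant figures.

C_s = 14.652 − 0.41022×8.48 + 0.007991×8.48² − 7.7774×10⁻⁵×8.48³ = 11.70 mg/L.

C_s ≈ 11.7 mg/L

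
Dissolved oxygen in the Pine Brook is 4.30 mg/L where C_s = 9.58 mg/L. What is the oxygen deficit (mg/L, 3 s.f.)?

D ≈ 5.28 mg/L

D = C_s − C = 9.58 − 4.30 = 5.28 mg/L.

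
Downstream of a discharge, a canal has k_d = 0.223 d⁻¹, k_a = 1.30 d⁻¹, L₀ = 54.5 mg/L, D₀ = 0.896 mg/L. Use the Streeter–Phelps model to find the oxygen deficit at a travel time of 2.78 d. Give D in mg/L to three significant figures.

k_d L₀/(k_a−k_d) = 0.223×54.5/(1.30−0.223) = 12.15/1.077 = 11.28 mg/L.
e^(−k_d t) = e^(−0.223×2.780) = 0.5380; e^(−k_a t) = e^(−1.30×2.780) = 0.02694.
D = 11.28 × (0.5380 − 0.02694) + 0.896 × 0.02694 = 5.767 + 0.02414 = 5.791 mg/L.

D ≈ 5.79 mg/L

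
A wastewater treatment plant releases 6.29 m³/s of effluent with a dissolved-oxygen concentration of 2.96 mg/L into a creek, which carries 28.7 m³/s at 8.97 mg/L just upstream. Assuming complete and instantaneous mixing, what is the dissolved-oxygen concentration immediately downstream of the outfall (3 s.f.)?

7.89 mg/L

Flow-weighted mixing: C = (Q_r C_r + Q_w C_w)/(Q_r + Q_w)
= (28.7×8.97 + 6.29×2.96)/(28.7 + 6.29) = 276.1/34.99 = 7.890 mg/L.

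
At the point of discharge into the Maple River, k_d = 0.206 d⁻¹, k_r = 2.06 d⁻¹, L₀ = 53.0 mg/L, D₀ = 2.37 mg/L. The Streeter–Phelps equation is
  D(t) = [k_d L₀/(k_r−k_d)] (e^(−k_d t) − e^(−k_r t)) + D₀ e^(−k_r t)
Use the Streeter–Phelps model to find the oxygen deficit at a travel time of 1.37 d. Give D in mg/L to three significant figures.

k_d L₀/(k_r−k_d) = 0.206×53.0/(2.06−0.206) = 10.92/1.854 = 5.889 mg/L.
e^(−k_d t) = e^(−0.206×1.370) = 0.7541; e^(−k_r t) = e^(−2.06×1.370) = 0.05947.
D = 5.889 × (0.7541 − 0.05947) + 2.37 × 0.05947 = 4.091 + 0.1410 = 4.232 mg/L.

D ≈ 4.23 mg/L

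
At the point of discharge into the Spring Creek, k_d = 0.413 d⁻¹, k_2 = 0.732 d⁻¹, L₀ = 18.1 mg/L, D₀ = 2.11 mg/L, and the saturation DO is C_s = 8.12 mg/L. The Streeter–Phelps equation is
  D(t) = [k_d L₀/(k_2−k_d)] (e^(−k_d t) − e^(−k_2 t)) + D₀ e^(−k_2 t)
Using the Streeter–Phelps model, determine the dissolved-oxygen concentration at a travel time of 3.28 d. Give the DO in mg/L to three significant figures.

DO ≈ 4.01 mg/L

k_d L₀/(k_2−k_d) = 0.413×18.1/(0.732−0.413) = 7.475/0.3190 = 23.43 mg/L.
e^(−k_d t) = e^(−0.413×3.280) = 0.2580; e^(−k_2 t) = e^(−0.732×3.280) = 0.09063.
D = 23.43 × (0.2580 − 0.09063) + 2.11 × 0.09063 = 3.923 + 0.1912 = 4.114 mg/L.
DO = C_s − D = 8.12 − 4.114 = 4.006 mg/L.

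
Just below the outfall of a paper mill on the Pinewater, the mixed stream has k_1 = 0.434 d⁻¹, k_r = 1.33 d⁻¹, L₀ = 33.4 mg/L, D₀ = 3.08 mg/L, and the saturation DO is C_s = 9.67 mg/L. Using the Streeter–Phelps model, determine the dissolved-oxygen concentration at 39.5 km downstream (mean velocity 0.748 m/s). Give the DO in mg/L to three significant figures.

Travel time t = x/v = 39.5 km / (0.748 m/s) = 39500 m / 0.748 m/s = 52810 s = 0.6112 d.
k_1 L₀/(k_r−k_1) = 0.434×33.4/(1.33−0.434) = 14.50/0.8960 = 16.18 mg/L.
e^(−k_1 t) = e^(−0.434×0.6112) = 0.7670; e^(−k_r t) = e^(−1.33×0.6112) = 0.4436.
D = 16.18 × (0.7670 − 0.4436) + 3.08 × 0.4436 = 5.233 + 1.366 = 6.599 mg/L.
DO = C_s − D = 9.67 − 6.599 = 3.071 mg/L.

DO ≈ 3.07 mg/L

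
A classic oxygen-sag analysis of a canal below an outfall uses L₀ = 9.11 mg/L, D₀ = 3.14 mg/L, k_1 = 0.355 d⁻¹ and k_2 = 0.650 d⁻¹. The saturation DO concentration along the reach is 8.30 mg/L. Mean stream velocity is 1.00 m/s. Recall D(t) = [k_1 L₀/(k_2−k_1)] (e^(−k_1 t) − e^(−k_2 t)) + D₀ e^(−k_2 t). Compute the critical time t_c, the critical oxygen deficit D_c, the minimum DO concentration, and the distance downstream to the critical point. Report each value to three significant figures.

t_c = [1/(k_2−k_1)] ln[(k_2/k_1)(1 − D₀(k_2−k_1)/(k_1 L₀))]
= [1/(0.650−0.355)] ln[(0.650/0.355)(1 − 3.14×0.2950/(0.355×9.11))]
= (1/0.2950) ln[1.831 × 0.7136] = 3.390 × ln(1.307) = 3.390 × 0.2674 = 0.9064 d.
D_c = (k_1/k_2) L₀ e^(−k_1 t_c) = (0.355/0.650) × 9.11 × e^(−0.355×0.9064) = 0.5462 × 9.11 × 0.7249 = 3.607 mg/L.
Minimum DO = C_s − D_c = 8.30 − 3.607 = 4.693 mg/L.
x_c = v t_c = 1.00 m/s × 0.9064 d × 86400 s/d = 78310 m ≈ 78.3 km.

t_c ≈ 0.906 d; D_c ≈ 3.61 mg/L; min DO ≈ 4.69 mg/L; x_c ≈ 78.3 km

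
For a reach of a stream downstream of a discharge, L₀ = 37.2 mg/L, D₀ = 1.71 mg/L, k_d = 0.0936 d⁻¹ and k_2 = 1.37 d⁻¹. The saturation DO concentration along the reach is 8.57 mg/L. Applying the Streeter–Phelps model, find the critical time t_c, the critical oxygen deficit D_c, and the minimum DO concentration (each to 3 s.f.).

With k_2/k_d = 14.64 and 1 − D₀(k_2−k_d)/(k_d L₀) = 0.3731,
t_c = ln(14.64 × 0.3731) / (1.37 − 0.0936) = ln(5.462) / 1.276 = 1.698/1.276 = 1.330 d.
L(t_c) = L₀ e^(−k_d t_c) = 37.2 × 0.8829 = 32.85 mg/L, and at the critical point k_2 D_c = k_d L, so D_c = (0.0936/1.37) × 32.85 = 2.244 mg/L.
Minimum DO = C_s − D_c = 8.57 − 2.244 = 6.326 mg/L.

t_c ≈ 1.33 d; D_c ≈ 2.24 mg/L; min DO ≈ 6.33 mg/L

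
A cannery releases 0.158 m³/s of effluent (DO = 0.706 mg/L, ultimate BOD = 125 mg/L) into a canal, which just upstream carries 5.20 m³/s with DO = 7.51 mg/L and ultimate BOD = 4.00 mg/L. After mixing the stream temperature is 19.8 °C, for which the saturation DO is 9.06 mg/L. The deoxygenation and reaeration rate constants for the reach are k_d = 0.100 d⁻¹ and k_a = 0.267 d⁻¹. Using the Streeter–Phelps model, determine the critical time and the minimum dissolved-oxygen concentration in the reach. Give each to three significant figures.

t_c ≈ 2.96 d; minimum DO ≈ 6.95 mg/L

Mixed DO = (5.20×7.51 + 0.158×0.706)/(5.20+0.158) = 39.16/5.358 = 7.309 mg/L.
Mixed L₀ = (5.20×4.00 + 0.158×125)/(5.358) = 40.55/5.358 = 7.568 mg/L.
Initial deficit D₀ = C_s − DO₀ = 9.06 − 7.309 = 1.751 mg/L.
t_c = (1/0.1670) ln[(0.267/0.100)(1 − 1.751×0.1670/(0.100×7.568))] = 5.988 × ln(1.639) = 2.957 d.
D_c = (0.100/0.267) × 7.568 × e^(−0.100×2.957) = 0.3745 × 7.568 × 0.7440 = 2.109 mg/L.
Minimum DO = 9.06 − 2.109 = 6.951 mg/L.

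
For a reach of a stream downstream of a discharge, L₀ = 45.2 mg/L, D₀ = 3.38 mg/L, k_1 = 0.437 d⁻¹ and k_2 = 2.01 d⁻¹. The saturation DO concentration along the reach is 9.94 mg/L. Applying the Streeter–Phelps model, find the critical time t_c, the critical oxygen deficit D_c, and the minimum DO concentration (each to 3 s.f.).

With k_2/k_1 = 4.600 and 1 − D₀(k_2−k_1)/(k_1 L₀) = 0.7308,
t_c = ln(4.600 × 0.7308) / (2.01 − 0.437) = ln(3.361) / 1.573 = 1.212/1.573 = 0.7707 d.
D_c = (k_1/k_2) L₀ e^(−k_1 t_c) = (0.437/2.01) × 45.2 × e^(−0.437×0.7707) = 0.2174 × 45.2 × 0.7140 = 7.017 mg/L.
Minimum DO = C_s − D_c = 9.94 − 7.017 = 2.923 mg/L.

t_c ≈ 0.771 d; D_c ≈ 7.02 mg/L; min DO ≈ 2.92 mg/L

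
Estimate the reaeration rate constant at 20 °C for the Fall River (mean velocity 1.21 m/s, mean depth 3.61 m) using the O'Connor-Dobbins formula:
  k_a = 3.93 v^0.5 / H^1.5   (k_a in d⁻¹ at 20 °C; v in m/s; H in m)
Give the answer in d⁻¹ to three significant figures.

k_a = 3.93 × 1.21^0.5 / 3.61^1.5 = 3.93 × 1.100 / 6.859 = 0.6303 d⁻¹.

k_a ≈ 0.630 d⁻¹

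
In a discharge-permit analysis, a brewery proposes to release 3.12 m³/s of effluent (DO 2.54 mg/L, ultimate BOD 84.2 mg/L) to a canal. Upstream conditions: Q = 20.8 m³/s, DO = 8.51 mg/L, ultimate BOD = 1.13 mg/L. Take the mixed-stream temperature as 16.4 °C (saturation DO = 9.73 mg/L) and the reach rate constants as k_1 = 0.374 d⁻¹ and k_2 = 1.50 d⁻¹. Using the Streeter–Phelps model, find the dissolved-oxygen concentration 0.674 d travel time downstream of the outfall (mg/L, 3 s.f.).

Mixed DO = (20.8×8.51 + 3.12×2.54)/(20.8+3.12) = 184.9/23.92 = 7.731 mg/L.
Mixed L₀ = (20.8×1.13 + 3.12×84.2)/(23.92) = 286.2/23.92 = 11.97 mg/L.
Initial deficit D₀ = C_s − DO₀ = 9.73 − 7.731 = 1.999 mg/L.
D(0.674) = [0.374×11.97/(1.50−0.374)](e^(−0.374×0.674) − e^(−1.50×0.674)) + 1.999 e^(−1.50×0.674)
= 3.974 × (0.7772 − 0.3639) + 1.999 × 0.3639 = 2.370 mg/L.
DO = 9.73 − 2.370 = 7.360 mg/L.

DO ≈ 7.36 mg/L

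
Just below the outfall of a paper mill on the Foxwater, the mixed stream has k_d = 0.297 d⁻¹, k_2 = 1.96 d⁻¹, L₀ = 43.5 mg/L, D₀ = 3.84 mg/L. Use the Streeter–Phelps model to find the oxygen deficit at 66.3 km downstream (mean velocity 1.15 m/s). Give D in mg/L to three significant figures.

D ≈ 5.31 mg/L

Travel time t = x/v = 66.3 km / (1.15 m/s) = 66300 m / 1.15 m/s = 57650 s = 0.6673 d.
k_d L₀/(k_2−k_d) = 0.297×43.5/(1.96−0.297) = 12.92/1.663 = 7.769 mg/L.
e^(−k_d t) = e^(−0.297×0.6673) = 0.8202; e^(−k_2 t) = e^(−1.96×0.6673) = 0.2704.
D = 7.769 × (0.8202 − 0.2704) + 3.84 × 0.2704 = 4.271 + 1.038 = 5.310 mg/L.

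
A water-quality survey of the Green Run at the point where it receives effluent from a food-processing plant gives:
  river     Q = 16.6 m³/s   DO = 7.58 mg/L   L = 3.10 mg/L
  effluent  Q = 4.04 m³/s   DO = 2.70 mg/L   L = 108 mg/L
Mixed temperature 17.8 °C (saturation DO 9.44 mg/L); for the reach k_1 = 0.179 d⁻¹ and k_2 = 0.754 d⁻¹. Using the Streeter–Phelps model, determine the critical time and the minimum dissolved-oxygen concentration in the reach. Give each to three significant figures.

Mixed DO = (16.6×7.58 + 4.04×2.70)/(16.6+4.04) = 136.7/20.64 = 6.625 mg/L.
Mixed L₀ = (16.6×3.10 + 4.04×108)/(20.64) = 487.8/20.64 = 23.63 mg/L.
Initial deficit D₀ = C_s − DO₀ = 9.44 − 6.625 = 2.815 mg/L.
t_c = (1/0.5750) ln[(0.754/0.179)(1 − 2.815×0.5750/(0.179×23.63))] = 1.739 × ln(2.600) = 1.662 d.
D_c = (0.179/0.754) × 23.63 × e^(−0.179×1.662) = 0.2374 × 23.63 × 0.7427 = 4.167 mg/L.
Minimum DO = 9.44 − 4.167 = 5.273 mg/L.

t_c ≈ 1.66 d; minimum DO ≈ 5.27 mg/L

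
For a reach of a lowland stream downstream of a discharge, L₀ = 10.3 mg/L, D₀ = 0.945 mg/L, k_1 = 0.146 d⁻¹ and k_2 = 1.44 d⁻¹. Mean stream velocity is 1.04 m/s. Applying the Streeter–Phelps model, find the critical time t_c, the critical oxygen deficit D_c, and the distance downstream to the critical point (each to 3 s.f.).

t_c ≈ 0.472 d; D_c ≈ 0.975 mg/L; x_c ≈ 42.4 km

With k_2/k_1 = 9.863 and 1 − D₀(k_2−k_1)/(k_1 L₀) = 0.1868,
t_c = ln(9.863 × 0.1868) / (1.44 − 0.146) = ln(1.843) / 1.294 = 0.6113/1.294 = 0.4724 d.
L(t_c) = L₀ e^(−k_1 t_c) = 10.3 × 0.9334 = 9.614 mg/L, and at the critical point k_2 D_c = k_1 L, so D_c = (0.146/1.44) × 9.614 = 0.9747 mg/L.
x_c = v t_c = 1.04 m/s × 0.4724 d × 86400 s/d = 42450 m ≈ 42.4 km.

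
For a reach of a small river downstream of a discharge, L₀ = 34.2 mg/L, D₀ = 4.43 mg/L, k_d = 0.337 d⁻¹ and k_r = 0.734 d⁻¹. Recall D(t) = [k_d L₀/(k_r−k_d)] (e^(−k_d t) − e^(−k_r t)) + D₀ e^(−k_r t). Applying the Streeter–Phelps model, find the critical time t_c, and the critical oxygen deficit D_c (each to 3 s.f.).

t_c = [1/(k_r−k_d)] ln[(k_r/k_d)(1 − D₀(k_r−k_d)/(k_d L₀))]
= [1/(0.734−0.337)] ln[(0.734/0.337)(1 − 4.43×0.3970/(0.337×34.2))]
= (1/0.3970) ln[2.178 × 0.8474] = 2.519 × ln(1.846) = 2.519 × 0.6129 = 1.544 d.
L(t_c) = L₀ e^(−k_d t_c) = 34.2 × 0.5944 = 20.33 mg/L, and at the critical point k_r D_c = k_d L, so D_c = (0.337/0.734) × 20.33 = 9.333 mg/L.

t_c ≈ 1.54 d; D_c ≈ 9.33 mg/L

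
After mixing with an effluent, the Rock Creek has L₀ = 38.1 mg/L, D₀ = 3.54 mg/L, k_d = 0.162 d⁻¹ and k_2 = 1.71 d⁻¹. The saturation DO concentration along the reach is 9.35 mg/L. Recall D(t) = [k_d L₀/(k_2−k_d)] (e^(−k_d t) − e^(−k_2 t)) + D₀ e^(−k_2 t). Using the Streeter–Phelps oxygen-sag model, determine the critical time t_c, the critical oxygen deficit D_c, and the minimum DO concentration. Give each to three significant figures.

At the critical point dD/dt = 0, so k_d L₀ e^(−k_d t) = k_2 D. Substituting D(t) from the Streeter–Phelps equation and solving for t gives
t_c = ln[(k_2/k_d)(1 − D₀(k_2−k_d)/(k_d L₀))] / (k_2−k_d).
Here k_2−k_d = 1.548 d⁻¹ and 1 − D₀(k_2−k_d)/(k_d L₀) = 1 − 3.54×1.548/(0.162×38.1) = 0.1122, so
t_c = ln(10.56 × 0.1122) / 1.548 = 0.1688 / 1.548 = 0.1091 d.
L(t_c) = L₀ e^(−k_d t_c) = 38.1 × 0.9825 = 37.43 mg/L, and at the critical point k_2 D_c = k_d L, so D_c = (0.162/1.71) × 37.43 = 3.546 mg/L.
Minimum DO = C_s − D_c = 9.35 − 3.546 = 5.804 mg/L.

t_c ≈ 0.109 d; D_c ≈ 3.55 mg/L; min DO ≈ 5.80 mg/L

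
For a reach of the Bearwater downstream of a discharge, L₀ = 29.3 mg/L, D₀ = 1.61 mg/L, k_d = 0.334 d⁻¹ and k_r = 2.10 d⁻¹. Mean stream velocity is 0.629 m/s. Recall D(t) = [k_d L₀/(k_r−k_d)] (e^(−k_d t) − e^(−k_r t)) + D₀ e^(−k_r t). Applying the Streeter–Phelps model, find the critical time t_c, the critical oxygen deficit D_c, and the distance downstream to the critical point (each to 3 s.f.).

t_c ≈ 0.847 d; D_c ≈ 3.51 mg/L; x_c ≈ 46.0 km

t_c = [1/(k_r−k_d)] ln[(k_r/k_d)(1 − D₀(k_r−k_d)/(k_d L₀))]
= [1/(2.10−0.334)] ln[(2.10/0.334)(1 − 1.61×1.766/(0.334×29.3))]
= (1/1.766) ln[6.287 × 0.7095] = 0.5663 × ln(4.461) = 0.5663 × 1.495 = 0.8467 d.
D_c = (k_d/k_r) L₀ e^(−k_d t_c) = (0.334/2.10) × 29.3 × e^(−0.334×0.8467) = 0.1590 × 29.3 × 0.7537 = 3.512 mg/L.
x_c = v t_c = 0.629 m/s × 0.8467 d × 86400 s/d = 46020 m ≈ 46.0 km.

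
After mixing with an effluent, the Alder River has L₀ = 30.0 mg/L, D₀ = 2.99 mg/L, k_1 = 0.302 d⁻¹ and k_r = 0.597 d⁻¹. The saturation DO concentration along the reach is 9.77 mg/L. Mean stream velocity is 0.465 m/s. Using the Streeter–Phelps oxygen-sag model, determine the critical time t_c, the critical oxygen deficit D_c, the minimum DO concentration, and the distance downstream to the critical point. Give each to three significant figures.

t_c ≈ 1.96 d; D_c ≈ 8.39 mg/L; min DO ≈ 1.38 mg/L; x_c ≈ 78.9 km

With k_r/k_1 = 1.977 and 1 − D₀(k_r−k_1)/(k_1 L₀) = 0.9026,
t_c = ln(1.977 × 0.9026) / (0.597 − 0.302) = ln(1.784) / 0.2950 = 0.5791/0.2950 = 1.963 d.
D_c = (k_1/k_r) L₀ e^(−k_1 t_c) = (0.302/0.597) × 30.0 × e^(−0.302×1.963) = 0.5059 × 30.0 × 0.5528 = 8.389 mg/L.
Minimum DO = C_s − D_c = 9.77 − 8.389 = 1.381 mg/L.
x_c = v t_c = 0.465 m/s × 1.963 d × 86400 s/d = 78860 m ≈ 78.9 km.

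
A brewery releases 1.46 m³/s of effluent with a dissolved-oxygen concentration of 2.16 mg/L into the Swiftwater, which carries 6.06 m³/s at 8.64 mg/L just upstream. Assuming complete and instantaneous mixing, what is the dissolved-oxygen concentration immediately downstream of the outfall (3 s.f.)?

7.38 mg/L

Flow-weighted mixing: C = (Q_r C_r + Q_w C_w)/(Q_r + Q_w)
= (6.06×8.64 + 1.46×2.16)/(6.06 + 1.46) = 55.51/7.520 = 7.382 mg/L.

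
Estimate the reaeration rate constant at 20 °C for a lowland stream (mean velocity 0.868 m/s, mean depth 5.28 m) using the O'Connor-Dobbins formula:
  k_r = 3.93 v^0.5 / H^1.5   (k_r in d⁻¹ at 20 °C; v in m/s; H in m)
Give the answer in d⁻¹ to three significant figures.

k_r ≈ 0.302 d⁻¹

k_r = 3.93 × 0.868^0.5 / 5.28^1.5 = 3.93 × 0.9317 / 12.13 = 0.3018 d⁻¹.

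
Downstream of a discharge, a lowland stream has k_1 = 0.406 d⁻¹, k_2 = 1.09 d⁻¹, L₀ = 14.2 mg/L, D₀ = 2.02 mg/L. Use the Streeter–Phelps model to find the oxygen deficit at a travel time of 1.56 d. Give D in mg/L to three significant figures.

k_1 L₀/(k_2−k_1) = 0.406×14.2/(1.09−0.406) = 5.765/0.6840 = 8.429 mg/L.
e^(−k_1 t) = e^(−0.406×1.560) = 0.5308; e^(−k_2 t) = e^(−1.09×1.560) = 0.1826.
D = 8.429 × (0.5308 − 0.1826) + 2.02 × 0.1826 = 2.935 + 0.3689 = 3.304 mg/L.

D ≈ 3.30 mg/L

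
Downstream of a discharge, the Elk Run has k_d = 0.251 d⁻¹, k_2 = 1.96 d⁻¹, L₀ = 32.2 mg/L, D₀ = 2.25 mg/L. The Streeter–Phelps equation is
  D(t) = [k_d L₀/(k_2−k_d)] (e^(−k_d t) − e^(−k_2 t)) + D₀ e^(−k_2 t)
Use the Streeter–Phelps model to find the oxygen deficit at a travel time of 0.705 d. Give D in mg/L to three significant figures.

k_d L₀/(k_2−k_d) = 0.251×32.2/(1.96−0.251) = 8.082/1.709 = 4.729 mg/L.
e^(−k_d t) = e^(−0.251×0.7050) = 0.8378; e^(−k_2 t) = e^(−1.96×0.7050) = 0.2511.
D = 4.729 × (0.8378 − 0.2511) + 2.25 × 0.2511 = 2.775 + 0.5650 = 3.340 mg/L.

D ≈ 3.34 mg/L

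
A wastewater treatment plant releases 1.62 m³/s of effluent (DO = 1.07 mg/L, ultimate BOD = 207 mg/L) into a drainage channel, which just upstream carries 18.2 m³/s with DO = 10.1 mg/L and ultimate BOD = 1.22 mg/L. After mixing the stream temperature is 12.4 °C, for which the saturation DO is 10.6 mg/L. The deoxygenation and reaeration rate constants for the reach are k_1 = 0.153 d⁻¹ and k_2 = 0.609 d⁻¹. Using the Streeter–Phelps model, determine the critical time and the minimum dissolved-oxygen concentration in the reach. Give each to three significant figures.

Mixed DO = (18.2×10.1 + 1.62×1.07)/(18.2+1.62) = 185.6/19.82 = 9.362 mg/L.
Mixed L₀ = (18.2×1.22 + 1.62×207)/(19.82) = 357.5/19.82 = 18.04 mg/L.
Initial deficit D₀ = C_s − DO₀ = 10.6 − 9.362 = 1.238 mg/L.
t_c = (1/0.4560) ln[(0.609/0.153)(1 − 1.238×0.4560/(0.153×18.04))] = 2.193 × ln(3.166) = 2.527 d.
D_c = (0.153/0.609) × 18.04 × e^(−0.153×2.527) = 0.2512 × 18.04 × 0.6793 = 3.079 mg/L.
Minimum DO = 10.6 − 3.079 = 7.521 mg/L.

t_c ≈ 2.53 d; minimum DO ≈ 7.52 mg/L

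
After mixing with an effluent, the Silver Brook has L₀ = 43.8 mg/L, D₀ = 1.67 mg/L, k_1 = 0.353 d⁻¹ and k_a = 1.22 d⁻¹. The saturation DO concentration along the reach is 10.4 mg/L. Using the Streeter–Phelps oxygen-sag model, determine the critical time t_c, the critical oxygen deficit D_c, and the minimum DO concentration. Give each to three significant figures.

t_c ≈ 1.32 d; D_c ≈ 7.96 mg/L; min DO ≈ 2.44 mg/L

t_c = [1/(k_a−k_1)] ln[(k_a/k_1)(1 − D₀(k_a−k_1)/(k_1 L₀))]
= [1/(1.22−0.353)] ln[(1.22/0.353)(1 − 1.67×0.8670/(0.353×43.8))]
= (1/0.8670) ln[3.456 × 0.9064] = 1.153 × ln(3.132) = 1.153 × 1.142 = 1.317 d.
L(t_c) = L₀ e^(−k_1 t_c) = 43.8 × 0.6282 = 27.52 mg/L, and at the critical point k_a D_c = k_1 L, so D_c = (0.353/1.22) × 27.52 = 7.961 mg/L.
Minimum DO = C_s − D_c = 10.4 − 7.961 = 2.439 mg/L.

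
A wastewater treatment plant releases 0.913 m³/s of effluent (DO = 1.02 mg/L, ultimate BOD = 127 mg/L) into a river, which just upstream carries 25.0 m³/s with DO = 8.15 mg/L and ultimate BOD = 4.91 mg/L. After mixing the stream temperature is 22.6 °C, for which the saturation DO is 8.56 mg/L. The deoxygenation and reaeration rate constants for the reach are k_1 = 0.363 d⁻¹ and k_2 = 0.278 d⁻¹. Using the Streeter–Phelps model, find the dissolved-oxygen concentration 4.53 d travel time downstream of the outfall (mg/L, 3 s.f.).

Mixed DO = (25.0×8.15 + 0.913×1.02)/(25.0+0.913) = 204.7/25.91 = 7.899 mg/L.
Mixed L₀ = (25.0×4.91 + 0.913×127)/(25.91) = 238.7/25.91 = 9.212 mg/L.
Initial deficit D₀ = C_s − DO₀ = 8.56 − 7.899 = 0.6612 mg/L.
D(4.53) = [0.363×9.212/(0.278−0.363)](e^(−0.363×4.53) − e^(−0.278×4.53)) + 0.6612 e^(−0.278×4.53)
= -39.34 × (0.1931 − 0.2838) + 0.6612 × 0.2838 = 3.756 mg/L.
DO = 8.56 − 3.756 = 4.804 mg/L.

DO ≈ 4.80 mg/L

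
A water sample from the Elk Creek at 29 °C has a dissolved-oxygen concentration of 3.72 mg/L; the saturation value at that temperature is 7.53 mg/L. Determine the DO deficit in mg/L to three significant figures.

D = C_s − C = 7.53 − 3.72 = 3.81 mg/L.

D ≈ 3.81 mg/L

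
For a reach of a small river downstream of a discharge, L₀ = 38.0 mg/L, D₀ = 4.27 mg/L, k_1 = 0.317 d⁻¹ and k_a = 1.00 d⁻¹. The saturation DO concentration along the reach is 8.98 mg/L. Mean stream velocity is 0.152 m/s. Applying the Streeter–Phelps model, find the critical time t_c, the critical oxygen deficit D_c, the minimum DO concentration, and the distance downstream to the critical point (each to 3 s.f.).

t_c ≈ 1.28 d; D_c ≈ 8.04 mg/L; min DO ≈ 0.942 mg/L; x_c ≈ 16.8 km

With k_a/k_1 = 3.155 and 1 − D₀(k_a−k_1)/(k_1 L₀) = 0.7579,
t_c = ln(3.155 × 0.7579) / (1.00 − 0.317) = ln(2.391) / 0.6830 = 0.8716/0.6830 = 1.276 d.
D_c = (k_1/k_a) L₀ e^(−k_1 t_c) = (0.317/1.00) × 38.0 × e^(−0.317×1.276) = 0.3170 × 38.0 × 0.6673 = 8.038 mg/L.
Minimum DO = C_s − D_c = 8.98 − 8.038 = 0.9420 mg/L.
x_c = v t_c = 0.152 m/s × 1.276 d × 86400 s/d = 16760 m ≈ 16.8 km.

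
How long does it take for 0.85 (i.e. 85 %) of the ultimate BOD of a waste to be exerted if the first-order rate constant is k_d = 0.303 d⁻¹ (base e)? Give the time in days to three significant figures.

t ≈ 6.26 d

y/L₀ = 1 − e^(−k_d t) = 0.85 ⇒ e^(−k_d t) = 0.150
t = −ln(0.150) / 0.303 = 1.897 / 0.303 = 6.261 d.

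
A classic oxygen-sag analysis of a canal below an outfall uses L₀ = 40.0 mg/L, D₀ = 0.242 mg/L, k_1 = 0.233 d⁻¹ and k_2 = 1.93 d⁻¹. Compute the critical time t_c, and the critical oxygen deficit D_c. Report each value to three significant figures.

t_c = [1/(k_2−k_1)] ln[(k_2/k_1)(1 − D₀(k_2−k_1)/(k_1 L₀))]
= [1/(1.93−0.233)] ln[(1.93/0.233)(1 − 0.242×1.697/(0.233×40.0))]
= (1/1.697) ln[8.283 × 0.9559] = 0.5893 × ln(7.918) = 0.5893 × 2.069 = 1.219 d.
D_c = (k_1/k_2) L₀ e^(−k_1 t_c) = (0.233/1.93) × 40.0 × e^(−0.233×1.219) = 0.1207 × 40.0 × 0.7527 = 3.635 mg/L.

t_c ≈ 1.22 d; D_c ≈ 3.63 mg/L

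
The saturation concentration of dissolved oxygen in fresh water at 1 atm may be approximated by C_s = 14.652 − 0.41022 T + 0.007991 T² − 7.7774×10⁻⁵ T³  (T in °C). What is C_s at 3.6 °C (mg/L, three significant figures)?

C_s ≈ 13.3 mg/L

C_s = 14.652 − 0.41022×3.6 + 0.007991×3.6² − 7.7774×10⁻⁵×3.6³ = 13.28 mg/L.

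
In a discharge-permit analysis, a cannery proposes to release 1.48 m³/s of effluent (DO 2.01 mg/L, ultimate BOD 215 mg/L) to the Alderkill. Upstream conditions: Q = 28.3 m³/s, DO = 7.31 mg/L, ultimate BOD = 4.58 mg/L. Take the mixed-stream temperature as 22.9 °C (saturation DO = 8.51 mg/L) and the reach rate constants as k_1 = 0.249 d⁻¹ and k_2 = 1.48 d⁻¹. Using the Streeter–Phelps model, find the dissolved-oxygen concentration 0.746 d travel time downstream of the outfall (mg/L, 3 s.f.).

Mixed DO = (28.3×7.31 + 1.48×2.01)/(28.3+1.48) = 209.8/29.78 = 7.047 mg/L.
Mixed L₀ = (28.3×4.58 + 1.48×215)/(29.78) = 447.8/29.78 = 15.04 mg/L.
Initial deficit D₀ = C_s − DO₀ = 8.51 − 7.047 = 1.463 mg/L.
D(0.746) = [0.249×15.04/(1.48−0.249)](e^(−0.249×0.746) − e^(−1.48×0.746)) + 1.463 e^(−1.48×0.746)
= 3.042 × (0.8305 − 0.3315) + 1.463 × 0.3315 = 2.003 mg/L.
DO = 8.51 − 2.003 = 6.507 mg/L.

DO ≈ 6.51 mg/L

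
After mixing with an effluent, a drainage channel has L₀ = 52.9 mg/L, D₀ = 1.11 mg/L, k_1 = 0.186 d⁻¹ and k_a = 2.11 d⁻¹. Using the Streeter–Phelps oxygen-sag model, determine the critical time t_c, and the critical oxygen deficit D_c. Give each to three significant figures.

At the critical point dD/dt = 0, so k_1 L₀ e^(−k_1 t) = k_a D. Substituting D(t) from the Streeter–Phelps equation and solving for t gives
t_c = ln[(k_a/k_1)(1 − D₀(k_a−k_1)/(k_1 L₀))] / (k_a−k_1).
Here k_a−k_1 = 1.924 d⁻¹ and 1 − D₀(k_a−k_1)/(k_1 L₀) = 1 − 1.11×1.924/(0.186×52.9) = 0.7830, so
t_c = ln(11.34 × 0.7830) / 1.924 = 2.184 / 1.924 = 1.135 d.
D_c = (k_1/k_a) L₀ e^(−k_1 t_c) = (0.186/2.11) × 52.9 × e^(−0.186×1.135) = 0.08815 × 52.9 × 0.8097 = 3.776 mg/L.

t_c ≈ 1.14 d; D_c ≈ 3.78 mg/L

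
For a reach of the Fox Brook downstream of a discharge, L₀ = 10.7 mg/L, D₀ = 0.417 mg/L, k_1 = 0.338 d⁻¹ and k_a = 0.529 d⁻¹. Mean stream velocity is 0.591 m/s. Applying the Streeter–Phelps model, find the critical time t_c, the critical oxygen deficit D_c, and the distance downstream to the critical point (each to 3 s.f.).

t_c ≈ 2.23 d; D_c ≈ 3.22 mg/L; x_c ≈ 114 km

At the critical point dD/dt = 0, so k_1 L₀ e^(−k_1 t) = k_a D. Substituting D(t) from the Streeter–Phelps equation and solving for t gives
t_c = ln[(k_a/k_1)(1 − D₀(k_a−k_1)/(k_1 L₀))] / (k_a−k_1).
Here k_a−k_1 = 0.1910 d⁻¹ and 1 − D₀(k_a−k_1)/(k_1 L₀) = 1 − 0.417×0.1910/(0.338×10.7) = 0.9780, so
t_c = ln(1.565 × 0.9780) / 0.1910 = 0.4257 / 0.1910 = 2.229 d.
L(t_c) = L₀ e^(−k_1 t_c) = 10.7 × 0.4708 = 5.038 mg/L, and at the critical point k_a D_c = k_1 L, so D_c = (0.338/0.529) × 5.038 = 3.219 mg/L.
x_c = v t_c = 0.591 m/s × 2.229 d × 86400 s/d = 113800 m ≈ 114 km.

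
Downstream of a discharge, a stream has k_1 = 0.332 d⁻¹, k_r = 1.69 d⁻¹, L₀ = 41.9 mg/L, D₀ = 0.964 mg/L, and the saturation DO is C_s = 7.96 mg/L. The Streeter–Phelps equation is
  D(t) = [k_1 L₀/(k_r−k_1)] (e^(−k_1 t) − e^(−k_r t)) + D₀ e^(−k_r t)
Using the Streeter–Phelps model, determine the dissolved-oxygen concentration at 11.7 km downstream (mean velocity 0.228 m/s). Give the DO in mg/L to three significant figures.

DO ≈ 2.95 mg/L

Travel time t = x/v = 11.7 km / (0.228 m/s) = 11700 m / 0.228 m/s = 51320 s = 0.5939 d.
k_1 L₀/(k_r−k_1) = 0.332×41.9/(1.69−0.332) = 13.91/1.358 = 10.24 mg/L.
e^(−k_1 t) = e^(−0.332×0.5939) = 0.8210; e^(−k_r t) = e^(−1.69×0.5939) = 0.3665.
D = 10.24 × (0.8210 − 0.3665) + 0.964 × 0.3665 = 4.656 + 0.3533 = 5.009 mg/L.
DO = C_s − D = 7.96 − 5.009 = 2.951 mg/L.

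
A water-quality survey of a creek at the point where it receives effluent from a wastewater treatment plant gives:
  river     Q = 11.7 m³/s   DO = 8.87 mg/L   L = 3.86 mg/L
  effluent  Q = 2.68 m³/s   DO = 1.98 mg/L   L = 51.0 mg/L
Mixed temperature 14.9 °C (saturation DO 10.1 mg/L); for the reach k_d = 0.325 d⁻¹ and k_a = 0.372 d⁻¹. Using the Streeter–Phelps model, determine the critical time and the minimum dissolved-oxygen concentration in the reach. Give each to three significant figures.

t_c ≈ 2.25 d; minimum DO ≈ 4.79 mg/L

Mixed DO = (11.7×8.87 + 2.68×1.98)/(11.7+2.68) = 109.1/14.38 = 7.586 mg/L.
Mixed L₀ = (11.7×3.86 + 2.68×51.0)/(14.38) = 181.8/14.38 = 12.65 mg/L.
Initial deficit D₀ = C_s − DO₀ = 10.1 − 7.586 = 2.514 mg/L.
t_c = (1/0.04700) ln[(0.372/0.325)(1 − 2.514×0.04700/(0.325×12.65))] = 21.28 × ln(1.112) = 2.253 d.
D_c = (0.325/0.372) × 12.65 × e^(−0.325×2.253) = 0.8737 × 12.65 × 0.4808 = 5.312 mg/L.
Minimum DO = 10.1 − 5.312 = 4.788 mg/L.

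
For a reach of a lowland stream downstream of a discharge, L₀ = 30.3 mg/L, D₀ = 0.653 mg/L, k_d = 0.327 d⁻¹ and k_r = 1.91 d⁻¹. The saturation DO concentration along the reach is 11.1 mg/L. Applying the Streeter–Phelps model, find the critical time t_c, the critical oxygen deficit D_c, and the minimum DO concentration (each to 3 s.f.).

With k_r/k_d = 5.841 and 1 − D₀(k_r−k_d)/(k_d L₀) = 0.8957,
t_c = ln(5.841 × 0.8957) / (1.91 − 0.327) = ln(5.232) / 1.583 = 1.655/1.583 = 1.045 d.
L(t_c) = L₀ e^(−k_d t_c) = 30.3 × 0.7105 = 21.53 mg/L, and at the critical point k_r D_c = k_d L, so D_c = (0.327/1.91) × 21.53 = 3.686 mg/L.
Minimum DO = C_s − D_c = 11.1 − 3.686 = 7.414 mg/L.

t_c ≈ 1.05 d; D_c ≈ 3.69 mg/L; min DO ≈ 7.41 mg/L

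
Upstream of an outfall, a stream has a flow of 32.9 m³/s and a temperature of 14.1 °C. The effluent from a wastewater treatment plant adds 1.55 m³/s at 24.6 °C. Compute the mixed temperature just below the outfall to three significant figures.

Flow-weighted mixing: C = (Q_r C_r + Q_w C_w)/(Q_r + Q_w)
= (32.9×14.1 + 1.55×24.6)/(32.9 + 1.55) = 502.0/34.45 = 14.57 °C.

14.6 °C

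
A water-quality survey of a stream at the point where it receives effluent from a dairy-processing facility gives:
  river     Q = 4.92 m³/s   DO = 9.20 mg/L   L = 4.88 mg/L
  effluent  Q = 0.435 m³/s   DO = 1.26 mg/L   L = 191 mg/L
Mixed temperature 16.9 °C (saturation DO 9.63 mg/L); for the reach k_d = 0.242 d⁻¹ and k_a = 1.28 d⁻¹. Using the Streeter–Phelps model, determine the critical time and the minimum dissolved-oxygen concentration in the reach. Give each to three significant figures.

t_c ≈ 1.35 d; minimum DO ≈ 6.90 mg/L

Mixed DO = (4.92×9.20 + 0.435×1.26)/(4.92+0.435) = 45.81/5.355 = 8.555 mg/L.
Mixed L₀ = (4.92×4.88 + 0.435×191)/(5.355) = 107.1/5.355 = 20.00 mg/L.
Initial deficit D₀ = C_s − DO₀ = 9.63 − 8.555 = 1.075 mg/L.
t_c = (1/1.038) ln[(1.28/0.242)(1 − 1.075×1.038/(0.242×20.00))] = 0.9634 × ln(4.070) = 1.352 d.
D_c = (0.242/1.28) × 20.00 × e^(−0.242×1.352) = 0.1891 × 20.00 × 0.7209 = 2.726 mg/L.
Minimum DO = 9.63 − 2.726 = 6.904 mg/L.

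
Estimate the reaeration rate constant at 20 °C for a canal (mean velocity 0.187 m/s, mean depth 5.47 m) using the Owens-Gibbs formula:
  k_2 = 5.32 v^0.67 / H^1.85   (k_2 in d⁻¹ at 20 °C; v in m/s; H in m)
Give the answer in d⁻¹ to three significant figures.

k_2 ≈ 0.0746 d⁻¹

k_2 = 5.32 × 0.187^0.67 / 5.47^1.85 = 5.32 × 0.3252 / 23.19 = 0.07461 d⁻¹.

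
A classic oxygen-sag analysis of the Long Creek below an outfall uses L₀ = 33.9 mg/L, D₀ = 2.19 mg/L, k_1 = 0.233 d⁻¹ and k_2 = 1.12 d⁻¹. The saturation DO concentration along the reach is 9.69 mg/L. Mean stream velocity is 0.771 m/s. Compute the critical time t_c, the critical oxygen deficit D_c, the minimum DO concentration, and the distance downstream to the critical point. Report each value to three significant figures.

t_c ≈ 1.45 d; D_c ≈ 5.03 mg/L; min DO ≈ 4.66 mg/L; x_c ≈ 96.7 km

At the critical point dD/dt = 0, so k_1 L₀ e^(−k_1 t) = k_2 D. Substituting D(t) from the Streeter–Phelps equation and solving for t gives
t_c = ln[(k_2/k_1)(1 − D₀(k_2−k_1)/(k_1 L₀))] / (k_2−k_1).
Here k_2−k_1 = 0.8870 d⁻¹ and 1 − D₀(k_2−k_1)/(k_1 L₀) = 1 − 2.19×0.8870/(0.233×33.9) = 0.7541, so
t_c = ln(4.807 × 0.7541) / 0.8870 = 1.288 / 0.8870 = 1.452 d.
D_c = (k_1/k_2) L₀ e^(−k_1 t_c) = (0.233/1.12) × 33.9 × e^(−0.233×1.452) = 0.2080 × 33.9 × 0.7130 = 5.028 mg/L.
Minimum DO = C_s − D_c = 9.69 − 5.028 = 4.662 mg/L.
x_c = v t_c = 0.771 m/s × 1.452 d × 86400 s/d = 96710 m ≈ 96.7 km.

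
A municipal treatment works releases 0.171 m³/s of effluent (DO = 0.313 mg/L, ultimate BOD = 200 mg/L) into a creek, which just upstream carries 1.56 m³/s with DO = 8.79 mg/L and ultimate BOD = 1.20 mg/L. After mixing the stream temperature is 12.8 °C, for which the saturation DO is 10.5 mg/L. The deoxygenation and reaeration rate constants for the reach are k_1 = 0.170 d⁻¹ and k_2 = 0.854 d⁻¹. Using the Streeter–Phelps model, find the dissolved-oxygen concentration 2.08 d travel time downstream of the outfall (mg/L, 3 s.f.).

DO ≈ 7.31 mg/L

Mixed DO = (1.56×8.79 + 0.171×0.313)/(1.56+0.171) = 13.77/1.731 = 7.953 mg/L.
Mixed L₀ = (1.56×1.20 + 0.171×200)/(1.731) = 36.07/1.731 = 20.84 mg/L.
Initial deficit D₀ = C_s − DO₀ = 10.5 − 7.953 = 2.547 mg/L.
D(2.08) = [0.170×20.84/(0.854−0.170)](e^(−0.170×2.08) − e^(−0.854×2.08)) + 2.547 e^(−0.854×2.08)
= 5.179 × (0.7022 − 0.1693) + 2.547 × 0.1693 = 3.191 mg/L.
DO = 10.5 − 3.191 = 7.309 mg/L.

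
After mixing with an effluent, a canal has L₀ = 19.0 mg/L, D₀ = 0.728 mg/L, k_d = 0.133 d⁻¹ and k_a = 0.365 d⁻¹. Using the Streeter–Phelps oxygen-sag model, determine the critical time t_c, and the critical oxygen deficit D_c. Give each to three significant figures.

t_c ≈ 4.05 d; D_c ≈ 4.04 mg/L

t_c = [1/(k_a−k_d)] ln[(k_a/k_d)(1 − D₀(k_a−k_d)/(k_d L₀))]
= [1/(0.365−0.133)] ln[(0.365/0.133)(1 − 0.728×0.2320/(0.133×19.0))]
= (1/0.2320) ln[2.744 × 0.9332] = 4.310 × ln(2.561) = 4.310 × 0.9404 = 4.053 d.
D_c = (k_d/k_a) L₀ e^(−k_d t_c) = (0.133/0.365) × 19.0 × e^(−0.133×4.053) = 0.3644 × 19.0 × 0.5833 = 4.038 mg/L.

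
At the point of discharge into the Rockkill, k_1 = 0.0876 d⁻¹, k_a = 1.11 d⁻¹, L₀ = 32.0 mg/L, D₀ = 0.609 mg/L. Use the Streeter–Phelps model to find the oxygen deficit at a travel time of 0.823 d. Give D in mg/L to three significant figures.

D ≈ 1.70 mg/L

k_1 L₀/(k_a−k_1) = 0.0876×32.0/(1.11−0.0876) = 2.803/1.022 = 2.742 mg/L.
e^(−k_1 t) = e^(−0.0876×0.8230) = 0.9304; e^(−k_a t) = e^(−1.11×0.8230) = 0.4011.
D = 2.742 × (0.9304 − 0.4011) + 0.609 × 0.4011 = 1.451 + 0.2443 = 1.696 mg/L.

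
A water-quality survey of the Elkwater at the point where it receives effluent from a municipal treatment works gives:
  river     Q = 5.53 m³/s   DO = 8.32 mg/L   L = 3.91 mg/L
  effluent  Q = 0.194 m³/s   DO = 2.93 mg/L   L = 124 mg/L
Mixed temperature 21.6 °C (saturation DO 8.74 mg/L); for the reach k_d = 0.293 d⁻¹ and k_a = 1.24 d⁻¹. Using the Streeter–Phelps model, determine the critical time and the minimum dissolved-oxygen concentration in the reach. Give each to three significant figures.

t_c ≈ 1.23 d; minimum DO ≈ 7.42 mg/L

Mixed DO = (5.53×8.32 + 0.194×2.93)/(5.53+0.194) = 46.58/5.724 = 8.137 mg/L.
Mixed L₀ = (5.53×3.91 + 0.194×124)/(5.724) = 45.68/5.724 = 7.980 mg/L.
Initial deficit D₀ = C_s − DO₀ = 8.74 − 8.137 = 0.6027 mg/L.
t_c = (1/0.9470) ln[(1.24/0.293)(1 − 0.6027×0.9470/(0.293×7.980))] = 1.056 × ln(3.199) = 1.228 d.
D_c = (0.293/1.24) × 7.980 × e^(−0.293×1.228) = 0.2363 × 7.980 × 0.6978 = 1.316 mg/L.
Minimum DO = 8.74 − 1.316 = 7.424 mg/L.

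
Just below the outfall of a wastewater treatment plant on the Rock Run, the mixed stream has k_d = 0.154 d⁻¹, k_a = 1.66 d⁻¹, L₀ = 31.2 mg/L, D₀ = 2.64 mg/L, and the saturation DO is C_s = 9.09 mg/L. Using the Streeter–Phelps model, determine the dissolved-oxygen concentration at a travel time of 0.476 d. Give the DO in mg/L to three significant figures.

DO ≈ 6.37 mg/L

k_d L₀/(k_a−k_d) = 0.154×31.2/(1.66−0.154) = 4.805/1.506 = 3.190 mg/L.
e^(−k_d t) = e^(−0.154×0.4760) = 0.9293; e^(−k_a t) = e^(−1.66×0.4760) = 0.4538.
D = 3.190 × (0.9293 − 0.4538) + 2.64 × 0.4538 = 1.517 + 1.198 = 2.715 mg/L.
DO = C_s − D = 9.09 − 2.715 = 6.375 mg/L.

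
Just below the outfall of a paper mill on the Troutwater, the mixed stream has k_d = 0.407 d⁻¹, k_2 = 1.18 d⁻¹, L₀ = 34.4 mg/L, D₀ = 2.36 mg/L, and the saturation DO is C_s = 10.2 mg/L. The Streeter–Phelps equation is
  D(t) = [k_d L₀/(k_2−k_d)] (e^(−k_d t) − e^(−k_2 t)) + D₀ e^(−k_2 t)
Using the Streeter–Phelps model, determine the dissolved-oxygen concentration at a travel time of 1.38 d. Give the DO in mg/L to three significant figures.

k_d L₀/(k_2−k_d) = 0.407×34.4/(1.18−0.407) = 14.00/0.7730 = 18.11 mg/L.
e^(−k_d t) = e^(−0.407×1.380) = 0.5703; e^(−k_2 t) = e^(−1.18×1.380) = 0.1962.
D = 18.11 × (0.5703 − 0.1962) + 2.36 × 0.1962 = 6.774 + 0.4631 = 7.237 mg/L.
DO = C_s − D = 10.2 − 7.237 = 2.963 mg/L.

DO ≈ 2.96 mg/L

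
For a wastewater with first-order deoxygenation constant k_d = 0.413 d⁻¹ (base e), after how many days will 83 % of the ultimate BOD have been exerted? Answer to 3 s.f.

t ≈ 4.29 d

y/L₀ = 1 − e^(−k_d t) = 0.83 ⇒ e^(−k_d t) = 0.170
t = −ln(0.170) / 0.413 = 1.772 / 0.413 = 4.290 d.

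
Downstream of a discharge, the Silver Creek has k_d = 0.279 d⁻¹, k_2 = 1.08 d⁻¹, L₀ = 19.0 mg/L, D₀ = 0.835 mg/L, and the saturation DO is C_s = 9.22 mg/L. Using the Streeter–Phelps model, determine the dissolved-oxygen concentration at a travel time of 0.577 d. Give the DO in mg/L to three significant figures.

DO ≈ 6.69 mg/L

k_d L₀/(k_2−k_d) = 0.279×19.0/(1.08−0.279) = 5.301/0.8010 = 6.618 mg/L.
e^(−k_d t) = e^(−0.279×0.5770) = 0.8513; e^(−k_2 t) = e^(−1.08×0.5770) = 0.5362.
D = 6.618 × (0.8513 − 0.5362) + 0.835 × 0.5362 = 2.085 + 0.4478 = 2.533 mg/L.
DO = C_s − D = 9.22 − 2.533 = 6.687 mg/L.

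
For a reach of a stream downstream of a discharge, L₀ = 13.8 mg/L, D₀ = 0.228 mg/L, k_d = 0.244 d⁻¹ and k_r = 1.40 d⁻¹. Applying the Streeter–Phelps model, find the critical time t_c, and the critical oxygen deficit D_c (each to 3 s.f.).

t_c = [1/(k_r−k_d)] ln[(k_r/k_d)(1 − D₀(k_r−k_d)/(k_d L₀))]
= [1/(1.40−0.244)] ln[(1.40/0.244)(1 − 0.228×1.156/(0.244×13.8))]
= (1/1.156) ln[5.738 × 0.9217] = 0.8651 × ln(5.289) = 0.8651 × 1.666 = 1.441 d.
D_c = (k_d/k_r) L₀ e^(−k_d t_c) = (0.244/1.40) × 13.8 × e^(−0.244×1.441) = 0.1743 × 13.8 × 0.7036 = 1.692 mg/L.

t_c ≈ 1.44 d; D_c ≈ 1.69 mg/L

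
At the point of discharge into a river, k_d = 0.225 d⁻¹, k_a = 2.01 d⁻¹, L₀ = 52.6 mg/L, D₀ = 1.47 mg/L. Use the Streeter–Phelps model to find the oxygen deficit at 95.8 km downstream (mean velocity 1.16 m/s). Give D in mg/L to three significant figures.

D ≈ 4.59 mg/L

Travel time t = x/v = 95.8 km / (1.16 m/s) = 95800 m / 1.16 m/s = 82590 s = 0.9559 d.
k_d L₀/(k_a−k_d) = 0.225×52.6/(2.01−0.225) = 11.84/1.785 = 6.630 mg/L.
e^(−k_d t) = e^(−0.225×0.9559) = 0.8065; e^(−k_a t) = e^(−2.01×0.9559) = 0.1464.
D = 6.630 × (0.8065 − 0.1464) + 1.47 × 0.1464 = 4.376 + 0.2152 = 4.592 mg/L.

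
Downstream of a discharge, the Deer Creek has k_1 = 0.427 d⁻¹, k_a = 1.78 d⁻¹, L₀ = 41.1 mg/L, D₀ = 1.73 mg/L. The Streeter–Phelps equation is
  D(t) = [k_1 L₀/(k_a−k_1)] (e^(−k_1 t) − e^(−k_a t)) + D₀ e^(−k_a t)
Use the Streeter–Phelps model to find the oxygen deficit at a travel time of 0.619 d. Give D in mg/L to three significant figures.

k_1 L₀/(k_a−k_1) = 0.427×41.1/(1.78−0.427) = 17.55/1.353 = 12.97 mg/L.
e^(−k_1 t) = e^(−0.427×0.6190) = 0.7677; e^(−k_a t) = e^(−1.78×0.6190) = 0.3323.
D = 12.97 × (0.7677 − 0.3323) + 1.73 × 0.3323 = 5.648 + 0.5748 = 6.223 mg/L.

D ≈ 6.22 mg/L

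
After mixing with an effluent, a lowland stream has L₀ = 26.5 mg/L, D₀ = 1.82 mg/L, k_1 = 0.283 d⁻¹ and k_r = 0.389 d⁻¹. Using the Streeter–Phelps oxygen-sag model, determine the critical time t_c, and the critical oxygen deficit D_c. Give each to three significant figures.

t_c = [1/(k_r−k_1)] ln[(k_r/k_1)(1 − D₀(k_r−k_1)/(k_1 L₀))]
= [1/(0.389−0.283)] ln[(0.389/0.283)(1 − 1.82×0.1060/(0.283×26.5))]
= (1/0.1060) ln[1.375 × 0.9743] = 9.434 × ln(1.339) = 9.434 × 0.2921 = 2.755 d.
D_c = (k_1/k_r) L₀ e^(−k_1 t_c) = (0.283/0.389) × 26.5 × e^(−0.283×2.755) = 0.7275 × 26.5 × 0.4585 = 8.840 mg/L.

t_c ≈ 2.76 d; D_c ≈ 8.84 mg/L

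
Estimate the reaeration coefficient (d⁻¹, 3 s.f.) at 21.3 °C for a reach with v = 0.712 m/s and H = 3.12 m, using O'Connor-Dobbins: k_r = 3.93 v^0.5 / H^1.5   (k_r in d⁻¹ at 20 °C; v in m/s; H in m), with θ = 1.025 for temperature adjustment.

k_r(20) = 3.93 × 0.712^0.5 / 3.12^1.5 = 3.93 × 0.8438 / 5.511 = 0.6017 d⁻¹.
k_r(21.3) = 0.6017 × 1.025^(21.3−20) = 0.6017 × 1.033 = 0.6214 d⁻¹.

k_r ≈ 0.621 d⁻¹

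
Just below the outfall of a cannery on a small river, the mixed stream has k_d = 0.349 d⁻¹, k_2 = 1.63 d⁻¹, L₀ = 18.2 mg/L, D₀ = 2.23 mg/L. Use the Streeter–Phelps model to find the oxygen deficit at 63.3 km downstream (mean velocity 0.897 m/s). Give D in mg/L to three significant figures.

D ≈ 3.01 mg/L

Travel time t = x/v = 63.3 km / (0.897 m/s) = 63300 m / 0.897 m/s = 70570 s = 0.8168 d.
k_d L₀/(k_2−k_d) = 0.349×18.2/(1.63−0.349) = 6.352/1.281 = 4.958 mg/L.
e^(−k_d t) = e^(−0.349×0.8168) = 0.7520; e^(−k_2 t) = e^(−1.63×0.8168) = 0.2641.
D = 4.958 × (0.7520 − 0.2641) + 2.23 × 0.2641 = 2.419 + 0.5890 = 3.008 mg/L.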